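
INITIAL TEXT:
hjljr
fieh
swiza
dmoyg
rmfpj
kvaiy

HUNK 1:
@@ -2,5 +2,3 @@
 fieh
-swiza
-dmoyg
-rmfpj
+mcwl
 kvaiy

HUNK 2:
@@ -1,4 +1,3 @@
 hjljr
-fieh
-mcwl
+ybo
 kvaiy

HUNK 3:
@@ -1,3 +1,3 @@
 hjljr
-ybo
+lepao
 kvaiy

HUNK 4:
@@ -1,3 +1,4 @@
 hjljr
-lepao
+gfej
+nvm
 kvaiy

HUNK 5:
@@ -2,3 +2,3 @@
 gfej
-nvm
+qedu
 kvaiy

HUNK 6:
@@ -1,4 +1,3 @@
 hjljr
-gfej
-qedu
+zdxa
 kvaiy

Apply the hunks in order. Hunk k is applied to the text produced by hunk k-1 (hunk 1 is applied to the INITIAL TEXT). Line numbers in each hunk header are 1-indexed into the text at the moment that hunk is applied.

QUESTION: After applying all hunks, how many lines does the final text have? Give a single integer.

Answer: 3

Derivation:
Hunk 1: at line 2 remove [swiza,dmoyg,rmfpj] add [mcwl] -> 4 lines: hjljr fieh mcwl kvaiy
Hunk 2: at line 1 remove [fieh,mcwl] add [ybo] -> 3 lines: hjljr ybo kvaiy
Hunk 3: at line 1 remove [ybo] add [lepao] -> 3 lines: hjljr lepao kvaiy
Hunk 4: at line 1 remove [lepao] add [gfej,nvm] -> 4 lines: hjljr gfej nvm kvaiy
Hunk 5: at line 2 remove [nvm] add [qedu] -> 4 lines: hjljr gfej qedu kvaiy
Hunk 6: at line 1 remove [gfej,qedu] add [zdxa] -> 3 lines: hjljr zdxa kvaiy
Final line count: 3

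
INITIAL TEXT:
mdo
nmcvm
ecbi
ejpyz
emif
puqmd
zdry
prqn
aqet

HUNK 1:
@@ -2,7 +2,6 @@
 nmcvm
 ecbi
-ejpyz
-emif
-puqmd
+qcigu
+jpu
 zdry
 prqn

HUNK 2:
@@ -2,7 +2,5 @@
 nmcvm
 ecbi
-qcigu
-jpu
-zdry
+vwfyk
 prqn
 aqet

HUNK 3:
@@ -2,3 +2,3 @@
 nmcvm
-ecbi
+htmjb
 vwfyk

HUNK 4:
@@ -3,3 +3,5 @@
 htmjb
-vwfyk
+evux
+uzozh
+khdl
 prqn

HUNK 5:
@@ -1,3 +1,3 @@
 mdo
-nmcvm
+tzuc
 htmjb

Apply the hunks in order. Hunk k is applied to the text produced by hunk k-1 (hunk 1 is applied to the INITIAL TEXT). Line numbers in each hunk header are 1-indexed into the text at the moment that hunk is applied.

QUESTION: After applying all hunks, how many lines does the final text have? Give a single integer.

Answer: 8

Derivation:
Hunk 1: at line 2 remove [ejpyz,emif,puqmd] add [qcigu,jpu] -> 8 lines: mdo nmcvm ecbi qcigu jpu zdry prqn aqet
Hunk 2: at line 2 remove [qcigu,jpu,zdry] add [vwfyk] -> 6 lines: mdo nmcvm ecbi vwfyk prqn aqet
Hunk 3: at line 2 remove [ecbi] add [htmjb] -> 6 lines: mdo nmcvm htmjb vwfyk prqn aqet
Hunk 4: at line 3 remove [vwfyk] add [evux,uzozh,khdl] -> 8 lines: mdo nmcvm htmjb evux uzozh khdl prqn aqet
Hunk 5: at line 1 remove [nmcvm] add [tzuc] -> 8 lines: mdo tzuc htmjb evux uzozh khdl prqn aqet
Final line count: 8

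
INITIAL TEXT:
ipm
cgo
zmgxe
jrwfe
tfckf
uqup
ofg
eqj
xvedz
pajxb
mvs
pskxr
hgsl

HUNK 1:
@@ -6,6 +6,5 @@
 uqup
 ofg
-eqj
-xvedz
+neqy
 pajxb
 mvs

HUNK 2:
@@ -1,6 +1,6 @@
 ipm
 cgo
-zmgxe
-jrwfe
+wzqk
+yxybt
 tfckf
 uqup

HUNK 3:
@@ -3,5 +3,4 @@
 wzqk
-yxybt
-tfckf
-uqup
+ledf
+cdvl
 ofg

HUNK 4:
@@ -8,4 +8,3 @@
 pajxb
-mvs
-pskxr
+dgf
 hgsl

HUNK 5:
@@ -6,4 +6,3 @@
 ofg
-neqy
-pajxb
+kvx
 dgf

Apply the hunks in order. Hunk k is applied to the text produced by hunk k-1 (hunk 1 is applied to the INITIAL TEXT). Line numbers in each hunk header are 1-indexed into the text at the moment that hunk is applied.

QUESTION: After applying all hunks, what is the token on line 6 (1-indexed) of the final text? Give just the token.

Answer: ofg

Derivation:
Hunk 1: at line 6 remove [eqj,xvedz] add [neqy] -> 12 lines: ipm cgo zmgxe jrwfe tfckf uqup ofg neqy pajxb mvs pskxr hgsl
Hunk 2: at line 1 remove [zmgxe,jrwfe] add [wzqk,yxybt] -> 12 lines: ipm cgo wzqk yxybt tfckf uqup ofg neqy pajxb mvs pskxr hgsl
Hunk 3: at line 3 remove [yxybt,tfckf,uqup] add [ledf,cdvl] -> 11 lines: ipm cgo wzqk ledf cdvl ofg neqy pajxb mvs pskxr hgsl
Hunk 4: at line 8 remove [mvs,pskxr] add [dgf] -> 10 lines: ipm cgo wzqk ledf cdvl ofg neqy pajxb dgf hgsl
Hunk 5: at line 6 remove [neqy,pajxb] add [kvx] -> 9 lines: ipm cgo wzqk ledf cdvl ofg kvx dgf hgsl
Final line 6: ofg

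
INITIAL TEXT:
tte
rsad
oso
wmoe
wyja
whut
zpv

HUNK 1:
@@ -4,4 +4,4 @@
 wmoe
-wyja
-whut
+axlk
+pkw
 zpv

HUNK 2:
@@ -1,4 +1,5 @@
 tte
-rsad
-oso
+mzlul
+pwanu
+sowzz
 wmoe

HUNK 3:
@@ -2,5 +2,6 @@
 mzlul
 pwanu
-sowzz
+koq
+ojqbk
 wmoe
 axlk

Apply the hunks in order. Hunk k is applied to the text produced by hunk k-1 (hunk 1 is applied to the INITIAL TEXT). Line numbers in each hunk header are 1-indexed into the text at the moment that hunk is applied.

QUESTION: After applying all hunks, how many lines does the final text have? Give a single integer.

Hunk 1: at line 4 remove [wyja,whut] add [axlk,pkw] -> 7 lines: tte rsad oso wmoe axlk pkw zpv
Hunk 2: at line 1 remove [rsad,oso] add [mzlul,pwanu,sowzz] -> 8 lines: tte mzlul pwanu sowzz wmoe axlk pkw zpv
Hunk 3: at line 2 remove [sowzz] add [koq,ojqbk] -> 9 lines: tte mzlul pwanu koq ojqbk wmoe axlk pkw zpv
Final line count: 9

Answer: 9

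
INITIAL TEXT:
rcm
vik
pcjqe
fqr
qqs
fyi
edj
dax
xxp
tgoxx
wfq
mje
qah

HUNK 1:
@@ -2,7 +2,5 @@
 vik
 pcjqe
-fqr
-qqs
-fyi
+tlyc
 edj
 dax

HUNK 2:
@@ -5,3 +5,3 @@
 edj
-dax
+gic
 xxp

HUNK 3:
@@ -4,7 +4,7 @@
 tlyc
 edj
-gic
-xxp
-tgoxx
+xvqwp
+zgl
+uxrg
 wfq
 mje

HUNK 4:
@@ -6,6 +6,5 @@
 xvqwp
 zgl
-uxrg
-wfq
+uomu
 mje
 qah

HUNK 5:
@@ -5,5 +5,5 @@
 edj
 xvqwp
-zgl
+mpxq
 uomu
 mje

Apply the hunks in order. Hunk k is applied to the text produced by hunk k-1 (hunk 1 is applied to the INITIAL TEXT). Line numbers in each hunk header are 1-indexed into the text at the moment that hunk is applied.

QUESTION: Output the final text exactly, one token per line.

Answer: rcm
vik
pcjqe
tlyc
edj
xvqwp
mpxq
uomu
mje
qah

Derivation:
Hunk 1: at line 2 remove [fqr,qqs,fyi] add [tlyc] -> 11 lines: rcm vik pcjqe tlyc edj dax xxp tgoxx wfq mje qah
Hunk 2: at line 5 remove [dax] add [gic] -> 11 lines: rcm vik pcjqe tlyc edj gic xxp tgoxx wfq mje qah
Hunk 3: at line 4 remove [gic,xxp,tgoxx] add [xvqwp,zgl,uxrg] -> 11 lines: rcm vik pcjqe tlyc edj xvqwp zgl uxrg wfq mje qah
Hunk 4: at line 6 remove [uxrg,wfq] add [uomu] -> 10 lines: rcm vik pcjqe tlyc edj xvqwp zgl uomu mje qah
Hunk 5: at line 5 remove [zgl] add [mpxq] -> 10 lines: rcm vik pcjqe tlyc edj xvqwp mpxq uomu mje qah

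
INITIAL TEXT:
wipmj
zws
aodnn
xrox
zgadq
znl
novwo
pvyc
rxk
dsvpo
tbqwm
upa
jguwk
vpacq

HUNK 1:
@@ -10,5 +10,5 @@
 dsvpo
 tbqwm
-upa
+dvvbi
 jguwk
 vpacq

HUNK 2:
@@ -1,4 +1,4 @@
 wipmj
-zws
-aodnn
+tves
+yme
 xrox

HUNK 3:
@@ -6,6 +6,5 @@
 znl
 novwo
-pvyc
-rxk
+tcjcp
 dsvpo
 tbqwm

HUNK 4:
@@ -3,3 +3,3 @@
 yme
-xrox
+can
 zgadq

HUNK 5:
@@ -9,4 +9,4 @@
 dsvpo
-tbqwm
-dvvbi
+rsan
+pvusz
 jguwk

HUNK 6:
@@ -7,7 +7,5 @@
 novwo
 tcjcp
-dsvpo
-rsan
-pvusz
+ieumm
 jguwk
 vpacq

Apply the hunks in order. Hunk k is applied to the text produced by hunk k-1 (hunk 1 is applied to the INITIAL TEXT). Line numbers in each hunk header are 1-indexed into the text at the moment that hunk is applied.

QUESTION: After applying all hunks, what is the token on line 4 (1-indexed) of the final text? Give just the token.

Answer: can

Derivation:
Hunk 1: at line 10 remove [upa] add [dvvbi] -> 14 lines: wipmj zws aodnn xrox zgadq znl novwo pvyc rxk dsvpo tbqwm dvvbi jguwk vpacq
Hunk 2: at line 1 remove [zws,aodnn] add [tves,yme] -> 14 lines: wipmj tves yme xrox zgadq znl novwo pvyc rxk dsvpo tbqwm dvvbi jguwk vpacq
Hunk 3: at line 6 remove [pvyc,rxk] add [tcjcp] -> 13 lines: wipmj tves yme xrox zgadq znl novwo tcjcp dsvpo tbqwm dvvbi jguwk vpacq
Hunk 4: at line 3 remove [xrox] add [can] -> 13 lines: wipmj tves yme can zgadq znl novwo tcjcp dsvpo tbqwm dvvbi jguwk vpacq
Hunk 5: at line 9 remove [tbqwm,dvvbi] add [rsan,pvusz] -> 13 lines: wipmj tves yme can zgadq znl novwo tcjcp dsvpo rsan pvusz jguwk vpacq
Hunk 6: at line 7 remove [dsvpo,rsan,pvusz] add [ieumm] -> 11 lines: wipmj tves yme can zgadq znl novwo tcjcp ieumm jguwk vpacq
Final line 4: can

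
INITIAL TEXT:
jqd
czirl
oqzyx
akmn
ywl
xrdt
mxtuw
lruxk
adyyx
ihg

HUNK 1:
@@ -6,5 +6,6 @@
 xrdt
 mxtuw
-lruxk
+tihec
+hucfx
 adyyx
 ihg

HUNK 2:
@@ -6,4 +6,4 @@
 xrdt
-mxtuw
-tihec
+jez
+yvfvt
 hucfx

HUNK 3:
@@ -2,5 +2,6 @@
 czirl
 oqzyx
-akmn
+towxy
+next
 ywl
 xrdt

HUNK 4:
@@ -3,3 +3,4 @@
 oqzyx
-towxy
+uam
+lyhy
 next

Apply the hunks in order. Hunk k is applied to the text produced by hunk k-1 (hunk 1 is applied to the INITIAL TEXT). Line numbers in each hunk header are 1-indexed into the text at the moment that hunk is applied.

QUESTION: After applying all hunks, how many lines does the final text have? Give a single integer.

Hunk 1: at line 6 remove [lruxk] add [tihec,hucfx] -> 11 lines: jqd czirl oqzyx akmn ywl xrdt mxtuw tihec hucfx adyyx ihg
Hunk 2: at line 6 remove [mxtuw,tihec] add [jez,yvfvt] -> 11 lines: jqd czirl oqzyx akmn ywl xrdt jez yvfvt hucfx adyyx ihg
Hunk 3: at line 2 remove [akmn] add [towxy,next] -> 12 lines: jqd czirl oqzyx towxy next ywl xrdt jez yvfvt hucfx adyyx ihg
Hunk 4: at line 3 remove [towxy] add [uam,lyhy] -> 13 lines: jqd czirl oqzyx uam lyhy next ywl xrdt jez yvfvt hucfx adyyx ihg
Final line count: 13

Answer: 13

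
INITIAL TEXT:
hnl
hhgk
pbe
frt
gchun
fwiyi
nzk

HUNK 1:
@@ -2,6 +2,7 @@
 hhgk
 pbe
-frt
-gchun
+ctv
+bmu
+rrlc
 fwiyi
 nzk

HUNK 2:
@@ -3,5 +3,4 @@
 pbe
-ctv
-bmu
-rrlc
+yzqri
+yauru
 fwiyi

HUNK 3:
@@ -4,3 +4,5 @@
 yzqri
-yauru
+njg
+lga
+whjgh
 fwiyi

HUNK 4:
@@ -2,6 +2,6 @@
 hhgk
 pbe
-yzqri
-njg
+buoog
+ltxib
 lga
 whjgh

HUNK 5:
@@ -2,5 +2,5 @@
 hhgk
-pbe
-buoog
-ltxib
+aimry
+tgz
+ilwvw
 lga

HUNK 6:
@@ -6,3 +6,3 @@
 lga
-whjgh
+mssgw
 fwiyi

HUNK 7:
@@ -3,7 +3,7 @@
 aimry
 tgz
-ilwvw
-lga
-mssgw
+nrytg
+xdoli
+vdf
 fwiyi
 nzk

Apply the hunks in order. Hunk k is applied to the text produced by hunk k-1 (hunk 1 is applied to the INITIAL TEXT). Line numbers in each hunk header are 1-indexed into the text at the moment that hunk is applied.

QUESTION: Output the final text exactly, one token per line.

Hunk 1: at line 2 remove [frt,gchun] add [ctv,bmu,rrlc] -> 8 lines: hnl hhgk pbe ctv bmu rrlc fwiyi nzk
Hunk 2: at line 3 remove [ctv,bmu,rrlc] add [yzqri,yauru] -> 7 lines: hnl hhgk pbe yzqri yauru fwiyi nzk
Hunk 3: at line 4 remove [yauru] add [njg,lga,whjgh] -> 9 lines: hnl hhgk pbe yzqri njg lga whjgh fwiyi nzk
Hunk 4: at line 2 remove [yzqri,njg] add [buoog,ltxib] -> 9 lines: hnl hhgk pbe buoog ltxib lga whjgh fwiyi nzk
Hunk 5: at line 2 remove [pbe,buoog,ltxib] add [aimry,tgz,ilwvw] -> 9 lines: hnl hhgk aimry tgz ilwvw lga whjgh fwiyi nzk
Hunk 6: at line 6 remove [whjgh] add [mssgw] -> 9 lines: hnl hhgk aimry tgz ilwvw lga mssgw fwiyi nzk
Hunk 7: at line 3 remove [ilwvw,lga,mssgw] add [nrytg,xdoli,vdf] -> 9 lines: hnl hhgk aimry tgz nrytg xdoli vdf fwiyi nzk

Answer: hnl
hhgk
aimry
tgz
nrytg
xdoli
vdf
fwiyi
nzk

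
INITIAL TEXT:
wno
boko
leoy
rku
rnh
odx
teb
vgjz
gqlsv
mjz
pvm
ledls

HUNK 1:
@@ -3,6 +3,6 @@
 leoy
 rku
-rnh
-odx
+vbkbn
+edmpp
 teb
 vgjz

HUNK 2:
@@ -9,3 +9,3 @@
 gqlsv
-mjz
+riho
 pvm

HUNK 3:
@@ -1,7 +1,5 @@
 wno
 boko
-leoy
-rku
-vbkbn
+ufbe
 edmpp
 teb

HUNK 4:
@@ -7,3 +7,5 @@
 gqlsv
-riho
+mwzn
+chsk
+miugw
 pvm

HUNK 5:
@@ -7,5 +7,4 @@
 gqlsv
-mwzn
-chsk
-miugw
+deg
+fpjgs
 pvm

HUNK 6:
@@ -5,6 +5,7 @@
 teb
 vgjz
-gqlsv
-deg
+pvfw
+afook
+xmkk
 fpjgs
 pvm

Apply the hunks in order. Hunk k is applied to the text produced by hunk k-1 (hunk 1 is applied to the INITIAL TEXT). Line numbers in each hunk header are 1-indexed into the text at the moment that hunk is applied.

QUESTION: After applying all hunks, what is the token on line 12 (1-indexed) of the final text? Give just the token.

Hunk 1: at line 3 remove [rnh,odx] add [vbkbn,edmpp] -> 12 lines: wno boko leoy rku vbkbn edmpp teb vgjz gqlsv mjz pvm ledls
Hunk 2: at line 9 remove [mjz] add [riho] -> 12 lines: wno boko leoy rku vbkbn edmpp teb vgjz gqlsv riho pvm ledls
Hunk 3: at line 1 remove [leoy,rku,vbkbn] add [ufbe] -> 10 lines: wno boko ufbe edmpp teb vgjz gqlsv riho pvm ledls
Hunk 4: at line 7 remove [riho] add [mwzn,chsk,miugw] -> 12 lines: wno boko ufbe edmpp teb vgjz gqlsv mwzn chsk miugw pvm ledls
Hunk 5: at line 7 remove [mwzn,chsk,miugw] add [deg,fpjgs] -> 11 lines: wno boko ufbe edmpp teb vgjz gqlsv deg fpjgs pvm ledls
Hunk 6: at line 5 remove [gqlsv,deg] add [pvfw,afook,xmkk] -> 12 lines: wno boko ufbe edmpp teb vgjz pvfw afook xmkk fpjgs pvm ledls
Final line 12: ledls

Answer: ledls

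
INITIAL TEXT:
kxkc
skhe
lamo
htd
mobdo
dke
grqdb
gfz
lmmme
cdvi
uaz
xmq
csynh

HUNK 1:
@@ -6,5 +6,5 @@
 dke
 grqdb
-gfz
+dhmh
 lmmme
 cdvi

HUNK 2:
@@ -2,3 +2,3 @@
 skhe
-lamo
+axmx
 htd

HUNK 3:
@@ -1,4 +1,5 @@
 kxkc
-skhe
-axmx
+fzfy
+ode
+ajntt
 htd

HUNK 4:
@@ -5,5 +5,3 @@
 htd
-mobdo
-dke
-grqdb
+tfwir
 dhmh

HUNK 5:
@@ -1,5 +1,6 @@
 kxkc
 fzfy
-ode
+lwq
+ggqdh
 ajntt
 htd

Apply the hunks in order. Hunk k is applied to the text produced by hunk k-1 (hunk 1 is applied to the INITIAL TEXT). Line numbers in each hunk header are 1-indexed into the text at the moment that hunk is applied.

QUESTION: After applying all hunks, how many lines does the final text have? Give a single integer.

Answer: 13

Derivation:
Hunk 1: at line 6 remove [gfz] add [dhmh] -> 13 lines: kxkc skhe lamo htd mobdo dke grqdb dhmh lmmme cdvi uaz xmq csynh
Hunk 2: at line 2 remove [lamo] add [axmx] -> 13 lines: kxkc skhe axmx htd mobdo dke grqdb dhmh lmmme cdvi uaz xmq csynh
Hunk 3: at line 1 remove [skhe,axmx] add [fzfy,ode,ajntt] -> 14 lines: kxkc fzfy ode ajntt htd mobdo dke grqdb dhmh lmmme cdvi uaz xmq csynh
Hunk 4: at line 5 remove [mobdo,dke,grqdb] add [tfwir] -> 12 lines: kxkc fzfy ode ajntt htd tfwir dhmh lmmme cdvi uaz xmq csynh
Hunk 5: at line 1 remove [ode] add [lwq,ggqdh] -> 13 lines: kxkc fzfy lwq ggqdh ajntt htd tfwir dhmh lmmme cdvi uaz xmq csynh
Final line count: 13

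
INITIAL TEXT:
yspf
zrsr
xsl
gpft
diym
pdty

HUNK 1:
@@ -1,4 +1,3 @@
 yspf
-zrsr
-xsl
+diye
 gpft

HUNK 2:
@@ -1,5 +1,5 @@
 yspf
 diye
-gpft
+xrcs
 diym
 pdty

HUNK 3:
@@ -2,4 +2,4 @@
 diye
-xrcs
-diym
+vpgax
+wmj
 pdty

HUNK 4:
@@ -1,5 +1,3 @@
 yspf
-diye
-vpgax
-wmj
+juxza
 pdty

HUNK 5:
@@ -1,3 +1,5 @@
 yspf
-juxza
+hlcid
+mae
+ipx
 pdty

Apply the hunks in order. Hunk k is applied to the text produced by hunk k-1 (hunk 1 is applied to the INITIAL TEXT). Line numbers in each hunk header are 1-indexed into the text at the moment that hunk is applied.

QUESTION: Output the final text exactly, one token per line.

Answer: yspf
hlcid
mae
ipx
pdty

Derivation:
Hunk 1: at line 1 remove [zrsr,xsl] add [diye] -> 5 lines: yspf diye gpft diym pdty
Hunk 2: at line 1 remove [gpft] add [xrcs] -> 5 lines: yspf diye xrcs diym pdty
Hunk 3: at line 2 remove [xrcs,diym] add [vpgax,wmj] -> 5 lines: yspf diye vpgax wmj pdty
Hunk 4: at line 1 remove [diye,vpgax,wmj] add [juxza] -> 3 lines: yspf juxza pdty
Hunk 5: at line 1 remove [juxza] add [hlcid,mae,ipx] -> 5 lines: yspf hlcid mae ipx pdty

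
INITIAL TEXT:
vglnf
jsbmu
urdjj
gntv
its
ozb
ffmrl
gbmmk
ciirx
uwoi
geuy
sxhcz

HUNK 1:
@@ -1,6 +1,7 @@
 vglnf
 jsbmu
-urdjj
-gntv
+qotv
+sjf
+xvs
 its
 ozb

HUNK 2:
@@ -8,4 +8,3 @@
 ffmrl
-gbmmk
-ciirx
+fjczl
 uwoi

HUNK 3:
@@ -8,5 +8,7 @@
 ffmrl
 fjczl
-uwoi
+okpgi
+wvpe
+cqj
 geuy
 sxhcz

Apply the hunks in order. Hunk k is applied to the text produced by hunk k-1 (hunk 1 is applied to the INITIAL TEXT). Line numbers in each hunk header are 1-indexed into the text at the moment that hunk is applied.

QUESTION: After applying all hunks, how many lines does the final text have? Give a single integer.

Answer: 14

Derivation:
Hunk 1: at line 1 remove [urdjj,gntv] add [qotv,sjf,xvs] -> 13 lines: vglnf jsbmu qotv sjf xvs its ozb ffmrl gbmmk ciirx uwoi geuy sxhcz
Hunk 2: at line 8 remove [gbmmk,ciirx] add [fjczl] -> 12 lines: vglnf jsbmu qotv sjf xvs its ozb ffmrl fjczl uwoi geuy sxhcz
Hunk 3: at line 8 remove [uwoi] add [okpgi,wvpe,cqj] -> 14 lines: vglnf jsbmu qotv sjf xvs its ozb ffmrl fjczl okpgi wvpe cqj geuy sxhcz
Final line count: 14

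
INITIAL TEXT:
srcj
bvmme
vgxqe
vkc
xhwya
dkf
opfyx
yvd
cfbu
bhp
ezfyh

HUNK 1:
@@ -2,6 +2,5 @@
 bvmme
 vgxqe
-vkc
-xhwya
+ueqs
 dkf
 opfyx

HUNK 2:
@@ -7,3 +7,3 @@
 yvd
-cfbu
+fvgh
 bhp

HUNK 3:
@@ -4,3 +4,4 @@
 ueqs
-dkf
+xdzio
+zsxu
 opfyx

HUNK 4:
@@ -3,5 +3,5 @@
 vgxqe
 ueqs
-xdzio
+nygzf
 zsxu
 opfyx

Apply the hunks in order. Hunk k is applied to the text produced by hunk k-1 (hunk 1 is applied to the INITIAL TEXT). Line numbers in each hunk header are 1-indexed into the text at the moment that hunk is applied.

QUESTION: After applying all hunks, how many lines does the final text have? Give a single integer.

Hunk 1: at line 2 remove [vkc,xhwya] add [ueqs] -> 10 lines: srcj bvmme vgxqe ueqs dkf opfyx yvd cfbu bhp ezfyh
Hunk 2: at line 7 remove [cfbu] add [fvgh] -> 10 lines: srcj bvmme vgxqe ueqs dkf opfyx yvd fvgh bhp ezfyh
Hunk 3: at line 4 remove [dkf] add [xdzio,zsxu] -> 11 lines: srcj bvmme vgxqe ueqs xdzio zsxu opfyx yvd fvgh bhp ezfyh
Hunk 4: at line 3 remove [xdzio] add [nygzf] -> 11 lines: srcj bvmme vgxqe ueqs nygzf zsxu opfyx yvd fvgh bhp ezfyh
Final line count: 11

Answer: 11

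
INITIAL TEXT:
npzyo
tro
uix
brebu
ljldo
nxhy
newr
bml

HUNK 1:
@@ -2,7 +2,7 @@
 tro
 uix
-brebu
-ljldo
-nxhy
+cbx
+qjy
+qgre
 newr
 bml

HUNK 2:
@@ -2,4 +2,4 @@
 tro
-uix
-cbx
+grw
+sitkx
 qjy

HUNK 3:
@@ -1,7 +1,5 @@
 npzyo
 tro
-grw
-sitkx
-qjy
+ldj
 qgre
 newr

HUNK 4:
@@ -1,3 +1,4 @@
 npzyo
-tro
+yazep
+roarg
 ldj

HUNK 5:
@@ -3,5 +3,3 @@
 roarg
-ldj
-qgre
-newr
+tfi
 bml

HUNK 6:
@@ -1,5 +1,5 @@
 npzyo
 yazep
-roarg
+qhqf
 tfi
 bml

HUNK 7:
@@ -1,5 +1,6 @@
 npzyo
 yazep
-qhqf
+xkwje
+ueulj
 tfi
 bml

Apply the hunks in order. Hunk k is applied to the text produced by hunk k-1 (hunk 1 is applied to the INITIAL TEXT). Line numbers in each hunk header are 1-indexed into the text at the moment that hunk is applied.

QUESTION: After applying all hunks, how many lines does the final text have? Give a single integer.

Answer: 6

Derivation:
Hunk 1: at line 2 remove [brebu,ljldo,nxhy] add [cbx,qjy,qgre] -> 8 lines: npzyo tro uix cbx qjy qgre newr bml
Hunk 2: at line 2 remove [uix,cbx] add [grw,sitkx] -> 8 lines: npzyo tro grw sitkx qjy qgre newr bml
Hunk 3: at line 1 remove [grw,sitkx,qjy] add [ldj] -> 6 lines: npzyo tro ldj qgre newr bml
Hunk 4: at line 1 remove [tro] add [yazep,roarg] -> 7 lines: npzyo yazep roarg ldj qgre newr bml
Hunk 5: at line 3 remove [ldj,qgre,newr] add [tfi] -> 5 lines: npzyo yazep roarg tfi bml
Hunk 6: at line 1 remove [roarg] add [qhqf] -> 5 lines: npzyo yazep qhqf tfi bml
Hunk 7: at line 1 remove [qhqf] add [xkwje,ueulj] -> 6 lines: npzyo yazep xkwje ueulj tfi bml
Final line count: 6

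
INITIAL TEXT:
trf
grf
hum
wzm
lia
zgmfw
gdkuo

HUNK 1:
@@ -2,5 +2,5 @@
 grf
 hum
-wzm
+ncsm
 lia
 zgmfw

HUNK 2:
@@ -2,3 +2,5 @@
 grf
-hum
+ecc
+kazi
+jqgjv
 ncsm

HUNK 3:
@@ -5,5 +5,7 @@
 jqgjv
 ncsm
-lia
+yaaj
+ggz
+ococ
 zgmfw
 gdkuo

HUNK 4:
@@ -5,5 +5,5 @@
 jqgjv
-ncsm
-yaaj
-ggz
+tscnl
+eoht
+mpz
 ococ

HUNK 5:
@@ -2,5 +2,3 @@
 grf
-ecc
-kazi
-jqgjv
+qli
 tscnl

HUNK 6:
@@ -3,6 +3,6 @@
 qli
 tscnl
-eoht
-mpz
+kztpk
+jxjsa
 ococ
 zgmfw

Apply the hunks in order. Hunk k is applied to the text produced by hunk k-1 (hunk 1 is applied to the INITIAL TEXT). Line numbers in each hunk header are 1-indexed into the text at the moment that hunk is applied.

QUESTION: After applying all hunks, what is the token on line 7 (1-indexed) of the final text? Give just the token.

Hunk 1: at line 2 remove [wzm] add [ncsm] -> 7 lines: trf grf hum ncsm lia zgmfw gdkuo
Hunk 2: at line 2 remove [hum] add [ecc,kazi,jqgjv] -> 9 lines: trf grf ecc kazi jqgjv ncsm lia zgmfw gdkuo
Hunk 3: at line 5 remove [lia] add [yaaj,ggz,ococ] -> 11 lines: trf grf ecc kazi jqgjv ncsm yaaj ggz ococ zgmfw gdkuo
Hunk 4: at line 5 remove [ncsm,yaaj,ggz] add [tscnl,eoht,mpz] -> 11 lines: trf grf ecc kazi jqgjv tscnl eoht mpz ococ zgmfw gdkuo
Hunk 5: at line 2 remove [ecc,kazi,jqgjv] add [qli] -> 9 lines: trf grf qli tscnl eoht mpz ococ zgmfw gdkuo
Hunk 6: at line 3 remove [eoht,mpz] add [kztpk,jxjsa] -> 9 lines: trf grf qli tscnl kztpk jxjsa ococ zgmfw gdkuo
Final line 7: ococ

Answer: ococ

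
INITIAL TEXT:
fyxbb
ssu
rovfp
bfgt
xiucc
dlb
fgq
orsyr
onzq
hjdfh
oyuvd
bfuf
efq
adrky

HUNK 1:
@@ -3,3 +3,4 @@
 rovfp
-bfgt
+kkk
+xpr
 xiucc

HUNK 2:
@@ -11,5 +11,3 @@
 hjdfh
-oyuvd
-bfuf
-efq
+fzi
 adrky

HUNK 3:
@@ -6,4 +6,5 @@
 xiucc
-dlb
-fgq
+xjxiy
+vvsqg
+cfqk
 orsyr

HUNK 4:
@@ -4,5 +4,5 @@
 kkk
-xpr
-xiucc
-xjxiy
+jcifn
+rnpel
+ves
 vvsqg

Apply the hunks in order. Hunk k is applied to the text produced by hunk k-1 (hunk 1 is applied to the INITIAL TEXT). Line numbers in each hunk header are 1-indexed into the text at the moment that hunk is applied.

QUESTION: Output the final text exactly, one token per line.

Answer: fyxbb
ssu
rovfp
kkk
jcifn
rnpel
ves
vvsqg
cfqk
orsyr
onzq
hjdfh
fzi
adrky

Derivation:
Hunk 1: at line 3 remove [bfgt] add [kkk,xpr] -> 15 lines: fyxbb ssu rovfp kkk xpr xiucc dlb fgq orsyr onzq hjdfh oyuvd bfuf efq adrky
Hunk 2: at line 11 remove [oyuvd,bfuf,efq] add [fzi] -> 13 lines: fyxbb ssu rovfp kkk xpr xiucc dlb fgq orsyr onzq hjdfh fzi adrky
Hunk 3: at line 6 remove [dlb,fgq] add [xjxiy,vvsqg,cfqk] -> 14 lines: fyxbb ssu rovfp kkk xpr xiucc xjxiy vvsqg cfqk orsyr onzq hjdfh fzi adrky
Hunk 4: at line 4 remove [xpr,xiucc,xjxiy] add [jcifn,rnpel,ves] -> 14 lines: fyxbb ssu rovfp kkk jcifn rnpel ves vvsqg cfqk orsyr onzq hjdfh fzi adrky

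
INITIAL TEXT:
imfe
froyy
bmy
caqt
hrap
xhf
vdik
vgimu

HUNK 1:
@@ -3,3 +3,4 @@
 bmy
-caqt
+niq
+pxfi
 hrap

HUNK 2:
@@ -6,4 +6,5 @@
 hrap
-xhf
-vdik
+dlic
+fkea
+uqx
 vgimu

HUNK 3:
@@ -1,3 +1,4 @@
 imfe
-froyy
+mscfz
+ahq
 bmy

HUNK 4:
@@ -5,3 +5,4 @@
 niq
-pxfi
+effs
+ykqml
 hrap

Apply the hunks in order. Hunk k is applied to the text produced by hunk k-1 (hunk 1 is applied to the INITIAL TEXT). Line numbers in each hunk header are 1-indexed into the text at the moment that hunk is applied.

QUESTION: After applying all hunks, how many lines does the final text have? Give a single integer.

Answer: 12

Derivation:
Hunk 1: at line 3 remove [caqt] add [niq,pxfi] -> 9 lines: imfe froyy bmy niq pxfi hrap xhf vdik vgimu
Hunk 2: at line 6 remove [xhf,vdik] add [dlic,fkea,uqx] -> 10 lines: imfe froyy bmy niq pxfi hrap dlic fkea uqx vgimu
Hunk 3: at line 1 remove [froyy] add [mscfz,ahq] -> 11 lines: imfe mscfz ahq bmy niq pxfi hrap dlic fkea uqx vgimu
Hunk 4: at line 5 remove [pxfi] add [effs,ykqml] -> 12 lines: imfe mscfz ahq bmy niq effs ykqml hrap dlic fkea uqx vgimu
Final line count: 12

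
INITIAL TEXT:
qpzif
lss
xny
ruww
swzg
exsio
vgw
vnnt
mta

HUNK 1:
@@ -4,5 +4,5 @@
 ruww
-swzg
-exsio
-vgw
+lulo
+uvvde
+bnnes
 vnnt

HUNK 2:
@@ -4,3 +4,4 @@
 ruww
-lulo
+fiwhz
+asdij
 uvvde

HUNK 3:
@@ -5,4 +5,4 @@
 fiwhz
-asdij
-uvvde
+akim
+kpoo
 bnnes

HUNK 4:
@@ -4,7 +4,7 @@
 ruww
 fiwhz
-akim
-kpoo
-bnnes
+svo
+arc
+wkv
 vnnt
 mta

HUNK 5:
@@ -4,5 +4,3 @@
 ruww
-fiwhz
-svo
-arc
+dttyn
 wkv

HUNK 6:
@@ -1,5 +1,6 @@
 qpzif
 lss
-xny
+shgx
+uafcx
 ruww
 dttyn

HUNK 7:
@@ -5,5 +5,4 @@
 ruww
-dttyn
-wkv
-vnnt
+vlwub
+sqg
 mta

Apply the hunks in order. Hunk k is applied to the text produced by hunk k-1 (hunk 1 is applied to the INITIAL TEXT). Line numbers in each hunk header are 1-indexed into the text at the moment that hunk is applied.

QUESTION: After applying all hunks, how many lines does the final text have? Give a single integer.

Answer: 8

Derivation:
Hunk 1: at line 4 remove [swzg,exsio,vgw] add [lulo,uvvde,bnnes] -> 9 lines: qpzif lss xny ruww lulo uvvde bnnes vnnt mta
Hunk 2: at line 4 remove [lulo] add [fiwhz,asdij] -> 10 lines: qpzif lss xny ruww fiwhz asdij uvvde bnnes vnnt mta
Hunk 3: at line 5 remove [asdij,uvvde] add [akim,kpoo] -> 10 lines: qpzif lss xny ruww fiwhz akim kpoo bnnes vnnt mta
Hunk 4: at line 4 remove [akim,kpoo,bnnes] add [svo,arc,wkv] -> 10 lines: qpzif lss xny ruww fiwhz svo arc wkv vnnt mta
Hunk 5: at line 4 remove [fiwhz,svo,arc] add [dttyn] -> 8 lines: qpzif lss xny ruww dttyn wkv vnnt mta
Hunk 6: at line 1 remove [xny] add [shgx,uafcx] -> 9 lines: qpzif lss shgx uafcx ruww dttyn wkv vnnt mta
Hunk 7: at line 5 remove [dttyn,wkv,vnnt] add [vlwub,sqg] -> 8 lines: qpzif lss shgx uafcx ruww vlwub sqg mta
Final line count: 8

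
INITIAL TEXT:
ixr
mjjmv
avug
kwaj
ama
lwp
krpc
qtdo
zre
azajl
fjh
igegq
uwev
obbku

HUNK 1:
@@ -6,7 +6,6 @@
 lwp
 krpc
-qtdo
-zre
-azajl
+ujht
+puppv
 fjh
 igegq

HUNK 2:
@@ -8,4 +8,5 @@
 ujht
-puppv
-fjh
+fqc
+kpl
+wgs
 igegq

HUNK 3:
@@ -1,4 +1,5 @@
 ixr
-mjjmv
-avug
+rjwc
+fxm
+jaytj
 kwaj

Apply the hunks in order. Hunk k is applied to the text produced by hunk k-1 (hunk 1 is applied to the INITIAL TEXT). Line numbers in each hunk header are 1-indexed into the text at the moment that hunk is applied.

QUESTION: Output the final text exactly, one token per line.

Hunk 1: at line 6 remove [qtdo,zre,azajl] add [ujht,puppv] -> 13 lines: ixr mjjmv avug kwaj ama lwp krpc ujht puppv fjh igegq uwev obbku
Hunk 2: at line 8 remove [puppv,fjh] add [fqc,kpl,wgs] -> 14 lines: ixr mjjmv avug kwaj ama lwp krpc ujht fqc kpl wgs igegq uwev obbku
Hunk 3: at line 1 remove [mjjmv,avug] add [rjwc,fxm,jaytj] -> 15 lines: ixr rjwc fxm jaytj kwaj ama lwp krpc ujht fqc kpl wgs igegq uwev obbku

Answer: ixr
rjwc
fxm
jaytj
kwaj
ama
lwp
krpc
ujht
fqc
kpl
wgs
igegq
uwev
obbku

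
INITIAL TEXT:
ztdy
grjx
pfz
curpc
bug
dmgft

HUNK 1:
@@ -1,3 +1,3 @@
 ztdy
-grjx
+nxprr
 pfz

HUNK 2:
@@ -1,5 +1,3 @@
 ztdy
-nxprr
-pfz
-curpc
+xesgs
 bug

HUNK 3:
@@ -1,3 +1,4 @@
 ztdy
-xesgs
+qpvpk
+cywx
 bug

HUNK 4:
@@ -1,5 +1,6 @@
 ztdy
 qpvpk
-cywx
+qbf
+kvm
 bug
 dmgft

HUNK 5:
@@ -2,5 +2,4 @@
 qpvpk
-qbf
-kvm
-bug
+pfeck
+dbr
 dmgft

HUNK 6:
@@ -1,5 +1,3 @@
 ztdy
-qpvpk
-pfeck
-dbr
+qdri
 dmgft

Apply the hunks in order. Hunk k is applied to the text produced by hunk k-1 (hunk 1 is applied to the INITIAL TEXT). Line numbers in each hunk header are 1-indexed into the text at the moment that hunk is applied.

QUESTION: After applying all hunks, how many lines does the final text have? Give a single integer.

Hunk 1: at line 1 remove [grjx] add [nxprr] -> 6 lines: ztdy nxprr pfz curpc bug dmgft
Hunk 2: at line 1 remove [nxprr,pfz,curpc] add [xesgs] -> 4 lines: ztdy xesgs bug dmgft
Hunk 3: at line 1 remove [xesgs] add [qpvpk,cywx] -> 5 lines: ztdy qpvpk cywx bug dmgft
Hunk 4: at line 1 remove [cywx] add [qbf,kvm] -> 6 lines: ztdy qpvpk qbf kvm bug dmgft
Hunk 5: at line 2 remove [qbf,kvm,bug] add [pfeck,dbr] -> 5 lines: ztdy qpvpk pfeck dbr dmgft
Hunk 6: at line 1 remove [qpvpk,pfeck,dbr] add [qdri] -> 3 lines: ztdy qdri dmgft
Final line count: 3

Answer: 3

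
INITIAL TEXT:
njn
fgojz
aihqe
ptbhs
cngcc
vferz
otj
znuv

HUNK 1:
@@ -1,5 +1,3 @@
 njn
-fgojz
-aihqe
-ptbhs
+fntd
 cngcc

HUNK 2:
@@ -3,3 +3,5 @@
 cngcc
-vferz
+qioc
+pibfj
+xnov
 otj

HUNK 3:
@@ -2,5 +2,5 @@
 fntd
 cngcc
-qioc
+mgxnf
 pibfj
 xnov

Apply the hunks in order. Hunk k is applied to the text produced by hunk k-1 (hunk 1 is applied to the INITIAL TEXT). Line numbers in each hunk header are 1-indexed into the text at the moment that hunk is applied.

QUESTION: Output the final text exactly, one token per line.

Answer: njn
fntd
cngcc
mgxnf
pibfj
xnov
otj
znuv

Derivation:
Hunk 1: at line 1 remove [fgojz,aihqe,ptbhs] add [fntd] -> 6 lines: njn fntd cngcc vferz otj znuv
Hunk 2: at line 3 remove [vferz] add [qioc,pibfj,xnov] -> 8 lines: njn fntd cngcc qioc pibfj xnov otj znuv
Hunk 3: at line 2 remove [qioc] add [mgxnf] -> 8 lines: njn fntd cngcc mgxnf pibfj xnov otj znuv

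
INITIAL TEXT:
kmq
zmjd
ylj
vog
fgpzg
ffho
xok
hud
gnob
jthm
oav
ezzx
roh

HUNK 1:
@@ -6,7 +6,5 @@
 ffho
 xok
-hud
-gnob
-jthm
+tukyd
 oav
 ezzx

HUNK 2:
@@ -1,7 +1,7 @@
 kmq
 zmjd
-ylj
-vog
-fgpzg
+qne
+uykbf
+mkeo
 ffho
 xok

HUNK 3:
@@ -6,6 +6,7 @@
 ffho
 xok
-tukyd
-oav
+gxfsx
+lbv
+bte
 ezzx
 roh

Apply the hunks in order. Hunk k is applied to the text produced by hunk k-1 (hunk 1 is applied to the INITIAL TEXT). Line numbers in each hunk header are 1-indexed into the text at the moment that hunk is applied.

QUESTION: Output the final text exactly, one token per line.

Answer: kmq
zmjd
qne
uykbf
mkeo
ffho
xok
gxfsx
lbv
bte
ezzx
roh

Derivation:
Hunk 1: at line 6 remove [hud,gnob,jthm] add [tukyd] -> 11 lines: kmq zmjd ylj vog fgpzg ffho xok tukyd oav ezzx roh
Hunk 2: at line 1 remove [ylj,vog,fgpzg] add [qne,uykbf,mkeo] -> 11 lines: kmq zmjd qne uykbf mkeo ffho xok tukyd oav ezzx roh
Hunk 3: at line 6 remove [tukyd,oav] add [gxfsx,lbv,bte] -> 12 lines: kmq zmjd qne uykbf mkeo ffho xok gxfsx lbv bte ezzx roh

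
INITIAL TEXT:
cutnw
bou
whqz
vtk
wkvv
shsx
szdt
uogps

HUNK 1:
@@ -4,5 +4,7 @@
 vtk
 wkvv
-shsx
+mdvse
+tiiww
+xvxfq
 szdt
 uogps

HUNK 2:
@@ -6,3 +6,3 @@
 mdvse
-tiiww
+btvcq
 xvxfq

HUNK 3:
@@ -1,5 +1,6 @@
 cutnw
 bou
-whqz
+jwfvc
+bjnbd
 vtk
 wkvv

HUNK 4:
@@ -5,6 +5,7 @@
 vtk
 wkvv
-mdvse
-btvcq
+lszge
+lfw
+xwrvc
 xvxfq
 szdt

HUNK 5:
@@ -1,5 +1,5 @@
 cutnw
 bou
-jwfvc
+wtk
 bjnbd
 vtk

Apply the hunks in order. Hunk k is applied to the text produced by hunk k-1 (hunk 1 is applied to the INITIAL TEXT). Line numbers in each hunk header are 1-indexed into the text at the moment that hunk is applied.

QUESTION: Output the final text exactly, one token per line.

Answer: cutnw
bou
wtk
bjnbd
vtk
wkvv
lszge
lfw
xwrvc
xvxfq
szdt
uogps

Derivation:
Hunk 1: at line 4 remove [shsx] add [mdvse,tiiww,xvxfq] -> 10 lines: cutnw bou whqz vtk wkvv mdvse tiiww xvxfq szdt uogps
Hunk 2: at line 6 remove [tiiww] add [btvcq] -> 10 lines: cutnw bou whqz vtk wkvv mdvse btvcq xvxfq szdt uogps
Hunk 3: at line 1 remove [whqz] add [jwfvc,bjnbd] -> 11 lines: cutnw bou jwfvc bjnbd vtk wkvv mdvse btvcq xvxfq szdt uogps
Hunk 4: at line 5 remove [mdvse,btvcq] add [lszge,lfw,xwrvc] -> 12 lines: cutnw bou jwfvc bjnbd vtk wkvv lszge lfw xwrvc xvxfq szdt uogps
Hunk 5: at line 1 remove [jwfvc] add [wtk] -> 12 lines: cutnw bou wtk bjnbd vtk wkvv lszge lfw xwrvc xvxfq szdt uogps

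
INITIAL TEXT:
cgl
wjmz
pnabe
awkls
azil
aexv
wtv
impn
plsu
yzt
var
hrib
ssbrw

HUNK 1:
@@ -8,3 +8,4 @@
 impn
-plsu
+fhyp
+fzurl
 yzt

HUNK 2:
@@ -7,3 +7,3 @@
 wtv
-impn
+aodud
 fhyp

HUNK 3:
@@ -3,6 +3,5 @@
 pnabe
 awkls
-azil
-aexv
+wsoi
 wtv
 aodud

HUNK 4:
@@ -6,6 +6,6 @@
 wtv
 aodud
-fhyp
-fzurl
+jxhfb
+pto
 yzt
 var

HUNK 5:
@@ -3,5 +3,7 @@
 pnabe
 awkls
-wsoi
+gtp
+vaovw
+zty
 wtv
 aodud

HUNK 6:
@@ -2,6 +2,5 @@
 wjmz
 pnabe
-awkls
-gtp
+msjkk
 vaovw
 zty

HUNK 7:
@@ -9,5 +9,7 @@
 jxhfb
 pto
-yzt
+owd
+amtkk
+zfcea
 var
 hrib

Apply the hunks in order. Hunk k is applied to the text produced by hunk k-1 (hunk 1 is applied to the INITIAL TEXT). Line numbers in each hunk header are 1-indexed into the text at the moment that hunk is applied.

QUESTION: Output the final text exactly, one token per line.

Hunk 1: at line 8 remove [plsu] add [fhyp,fzurl] -> 14 lines: cgl wjmz pnabe awkls azil aexv wtv impn fhyp fzurl yzt var hrib ssbrw
Hunk 2: at line 7 remove [impn] add [aodud] -> 14 lines: cgl wjmz pnabe awkls azil aexv wtv aodud fhyp fzurl yzt var hrib ssbrw
Hunk 3: at line 3 remove [azil,aexv] add [wsoi] -> 13 lines: cgl wjmz pnabe awkls wsoi wtv aodud fhyp fzurl yzt var hrib ssbrw
Hunk 4: at line 6 remove [fhyp,fzurl] add [jxhfb,pto] -> 13 lines: cgl wjmz pnabe awkls wsoi wtv aodud jxhfb pto yzt var hrib ssbrw
Hunk 5: at line 3 remove [wsoi] add [gtp,vaovw,zty] -> 15 lines: cgl wjmz pnabe awkls gtp vaovw zty wtv aodud jxhfb pto yzt var hrib ssbrw
Hunk 6: at line 2 remove [awkls,gtp] add [msjkk] -> 14 lines: cgl wjmz pnabe msjkk vaovw zty wtv aodud jxhfb pto yzt var hrib ssbrw
Hunk 7: at line 9 remove [yzt] add [owd,amtkk,zfcea] -> 16 lines: cgl wjmz pnabe msjkk vaovw zty wtv aodud jxhfb pto owd amtkk zfcea var hrib ssbrw

Answer: cgl
wjmz
pnabe
msjkk
vaovw
zty
wtv
aodud
jxhfb
pto
owd
amtkk
zfcea
var
hrib
ssbrw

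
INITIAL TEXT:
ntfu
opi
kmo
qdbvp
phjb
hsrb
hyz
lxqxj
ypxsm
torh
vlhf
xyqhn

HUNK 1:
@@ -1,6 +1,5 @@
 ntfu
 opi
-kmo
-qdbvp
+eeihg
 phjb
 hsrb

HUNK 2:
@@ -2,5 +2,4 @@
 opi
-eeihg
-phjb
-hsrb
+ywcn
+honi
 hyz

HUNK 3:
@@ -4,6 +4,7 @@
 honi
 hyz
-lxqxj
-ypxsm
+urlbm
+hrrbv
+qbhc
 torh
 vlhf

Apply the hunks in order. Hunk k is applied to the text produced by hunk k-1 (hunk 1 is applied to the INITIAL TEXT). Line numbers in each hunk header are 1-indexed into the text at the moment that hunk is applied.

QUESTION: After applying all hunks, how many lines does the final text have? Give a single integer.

Answer: 11

Derivation:
Hunk 1: at line 1 remove [kmo,qdbvp] add [eeihg] -> 11 lines: ntfu opi eeihg phjb hsrb hyz lxqxj ypxsm torh vlhf xyqhn
Hunk 2: at line 2 remove [eeihg,phjb,hsrb] add [ywcn,honi] -> 10 lines: ntfu opi ywcn honi hyz lxqxj ypxsm torh vlhf xyqhn
Hunk 3: at line 4 remove [lxqxj,ypxsm] add [urlbm,hrrbv,qbhc] -> 11 lines: ntfu opi ywcn honi hyz urlbm hrrbv qbhc torh vlhf xyqhn
Final line count: 11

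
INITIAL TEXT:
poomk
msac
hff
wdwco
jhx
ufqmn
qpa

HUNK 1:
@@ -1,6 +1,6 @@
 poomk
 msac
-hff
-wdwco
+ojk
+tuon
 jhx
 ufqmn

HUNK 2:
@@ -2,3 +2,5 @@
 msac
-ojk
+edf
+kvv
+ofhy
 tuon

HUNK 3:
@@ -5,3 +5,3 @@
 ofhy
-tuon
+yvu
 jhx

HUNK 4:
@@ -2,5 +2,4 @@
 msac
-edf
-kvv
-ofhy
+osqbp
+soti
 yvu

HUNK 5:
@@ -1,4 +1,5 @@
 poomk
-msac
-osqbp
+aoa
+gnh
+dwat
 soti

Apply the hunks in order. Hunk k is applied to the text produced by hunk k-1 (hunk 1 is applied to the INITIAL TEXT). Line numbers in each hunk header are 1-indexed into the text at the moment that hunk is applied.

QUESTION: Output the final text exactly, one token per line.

Hunk 1: at line 1 remove [hff,wdwco] add [ojk,tuon] -> 7 lines: poomk msac ojk tuon jhx ufqmn qpa
Hunk 2: at line 2 remove [ojk] add [edf,kvv,ofhy] -> 9 lines: poomk msac edf kvv ofhy tuon jhx ufqmn qpa
Hunk 3: at line 5 remove [tuon] add [yvu] -> 9 lines: poomk msac edf kvv ofhy yvu jhx ufqmn qpa
Hunk 4: at line 2 remove [edf,kvv,ofhy] add [osqbp,soti] -> 8 lines: poomk msac osqbp soti yvu jhx ufqmn qpa
Hunk 5: at line 1 remove [msac,osqbp] add [aoa,gnh,dwat] -> 9 lines: poomk aoa gnh dwat soti yvu jhx ufqmn qpa

Answer: poomk
aoa
gnh
dwat
soti
yvu
jhx
ufqmn
qpa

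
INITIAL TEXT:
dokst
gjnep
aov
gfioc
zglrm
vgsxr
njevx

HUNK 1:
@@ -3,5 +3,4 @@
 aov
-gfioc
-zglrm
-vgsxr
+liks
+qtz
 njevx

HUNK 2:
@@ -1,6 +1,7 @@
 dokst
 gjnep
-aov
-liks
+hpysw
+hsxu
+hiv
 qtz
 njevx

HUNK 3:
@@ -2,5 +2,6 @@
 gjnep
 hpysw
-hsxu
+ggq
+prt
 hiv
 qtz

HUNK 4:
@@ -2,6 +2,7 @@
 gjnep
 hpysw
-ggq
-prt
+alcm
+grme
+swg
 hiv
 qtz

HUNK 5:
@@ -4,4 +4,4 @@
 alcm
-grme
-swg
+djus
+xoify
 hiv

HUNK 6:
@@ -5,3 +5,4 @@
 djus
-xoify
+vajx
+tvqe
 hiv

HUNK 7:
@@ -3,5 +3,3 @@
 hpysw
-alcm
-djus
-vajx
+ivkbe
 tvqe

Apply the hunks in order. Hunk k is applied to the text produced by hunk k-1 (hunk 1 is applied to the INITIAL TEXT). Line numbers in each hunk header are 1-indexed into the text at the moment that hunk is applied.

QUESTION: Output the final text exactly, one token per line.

Hunk 1: at line 3 remove [gfioc,zglrm,vgsxr] add [liks,qtz] -> 6 lines: dokst gjnep aov liks qtz njevx
Hunk 2: at line 1 remove [aov,liks] add [hpysw,hsxu,hiv] -> 7 lines: dokst gjnep hpysw hsxu hiv qtz njevx
Hunk 3: at line 2 remove [hsxu] add [ggq,prt] -> 8 lines: dokst gjnep hpysw ggq prt hiv qtz njevx
Hunk 4: at line 2 remove [ggq,prt] add [alcm,grme,swg] -> 9 lines: dokst gjnep hpysw alcm grme swg hiv qtz njevx
Hunk 5: at line 4 remove [grme,swg] add [djus,xoify] -> 9 lines: dokst gjnep hpysw alcm djus xoify hiv qtz njevx
Hunk 6: at line 5 remove [xoify] add [vajx,tvqe] -> 10 lines: dokst gjnep hpysw alcm djus vajx tvqe hiv qtz njevx
Hunk 7: at line 3 remove [alcm,djus,vajx] add [ivkbe] -> 8 lines: dokst gjnep hpysw ivkbe tvqe hiv qtz njevx

Answer: dokst
gjnep
hpysw
ivkbe
tvqe
hiv
qtz
njevx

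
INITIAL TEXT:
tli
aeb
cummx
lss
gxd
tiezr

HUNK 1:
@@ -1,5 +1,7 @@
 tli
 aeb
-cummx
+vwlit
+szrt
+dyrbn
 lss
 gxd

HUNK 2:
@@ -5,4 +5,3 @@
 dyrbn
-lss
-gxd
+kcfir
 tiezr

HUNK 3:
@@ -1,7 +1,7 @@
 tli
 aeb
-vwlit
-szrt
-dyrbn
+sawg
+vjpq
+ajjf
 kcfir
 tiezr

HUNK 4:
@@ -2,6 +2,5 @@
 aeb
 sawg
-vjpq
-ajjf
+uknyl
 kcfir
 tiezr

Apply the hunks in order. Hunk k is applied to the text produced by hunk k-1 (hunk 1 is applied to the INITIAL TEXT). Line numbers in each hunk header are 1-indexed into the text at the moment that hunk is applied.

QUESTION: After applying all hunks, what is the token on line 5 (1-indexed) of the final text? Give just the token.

Hunk 1: at line 1 remove [cummx] add [vwlit,szrt,dyrbn] -> 8 lines: tli aeb vwlit szrt dyrbn lss gxd tiezr
Hunk 2: at line 5 remove [lss,gxd] add [kcfir] -> 7 lines: tli aeb vwlit szrt dyrbn kcfir tiezr
Hunk 3: at line 1 remove [vwlit,szrt,dyrbn] add [sawg,vjpq,ajjf] -> 7 lines: tli aeb sawg vjpq ajjf kcfir tiezr
Hunk 4: at line 2 remove [vjpq,ajjf] add [uknyl] -> 6 lines: tli aeb sawg uknyl kcfir tiezr
Final line 5: kcfir

Answer: kcfir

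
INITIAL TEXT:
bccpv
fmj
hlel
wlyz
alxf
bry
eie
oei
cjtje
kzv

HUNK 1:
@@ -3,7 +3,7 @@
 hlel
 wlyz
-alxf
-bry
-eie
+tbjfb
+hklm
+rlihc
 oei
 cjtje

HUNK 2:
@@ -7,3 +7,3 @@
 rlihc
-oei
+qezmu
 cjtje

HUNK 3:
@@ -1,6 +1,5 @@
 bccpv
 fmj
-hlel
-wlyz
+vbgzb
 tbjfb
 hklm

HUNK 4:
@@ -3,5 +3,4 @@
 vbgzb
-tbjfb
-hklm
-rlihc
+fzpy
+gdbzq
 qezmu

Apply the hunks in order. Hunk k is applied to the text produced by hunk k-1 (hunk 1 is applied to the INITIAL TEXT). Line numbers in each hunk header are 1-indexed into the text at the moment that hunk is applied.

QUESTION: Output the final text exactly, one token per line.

Hunk 1: at line 3 remove [alxf,bry,eie] add [tbjfb,hklm,rlihc] -> 10 lines: bccpv fmj hlel wlyz tbjfb hklm rlihc oei cjtje kzv
Hunk 2: at line 7 remove [oei] add [qezmu] -> 10 lines: bccpv fmj hlel wlyz tbjfb hklm rlihc qezmu cjtje kzv
Hunk 3: at line 1 remove [hlel,wlyz] add [vbgzb] -> 9 lines: bccpv fmj vbgzb tbjfb hklm rlihc qezmu cjtje kzv
Hunk 4: at line 3 remove [tbjfb,hklm,rlihc] add [fzpy,gdbzq] -> 8 lines: bccpv fmj vbgzb fzpy gdbzq qezmu cjtje kzv

Answer: bccpv
fmj
vbgzb
fzpy
gdbzq
qezmu
cjtje
kzv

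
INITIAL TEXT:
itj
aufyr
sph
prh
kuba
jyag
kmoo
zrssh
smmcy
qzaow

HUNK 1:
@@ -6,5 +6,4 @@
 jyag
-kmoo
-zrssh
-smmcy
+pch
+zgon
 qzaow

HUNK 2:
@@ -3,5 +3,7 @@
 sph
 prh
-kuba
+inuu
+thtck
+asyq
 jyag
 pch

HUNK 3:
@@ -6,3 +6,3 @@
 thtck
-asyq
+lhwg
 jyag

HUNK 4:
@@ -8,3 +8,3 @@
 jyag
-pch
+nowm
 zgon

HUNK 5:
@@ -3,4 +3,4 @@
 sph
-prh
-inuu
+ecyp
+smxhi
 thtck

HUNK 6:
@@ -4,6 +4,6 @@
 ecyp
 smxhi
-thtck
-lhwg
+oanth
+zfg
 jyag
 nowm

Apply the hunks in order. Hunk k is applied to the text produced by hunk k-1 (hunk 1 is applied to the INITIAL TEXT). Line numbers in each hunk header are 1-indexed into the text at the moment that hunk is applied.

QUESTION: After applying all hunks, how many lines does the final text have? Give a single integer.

Hunk 1: at line 6 remove [kmoo,zrssh,smmcy] add [pch,zgon] -> 9 lines: itj aufyr sph prh kuba jyag pch zgon qzaow
Hunk 2: at line 3 remove [kuba] add [inuu,thtck,asyq] -> 11 lines: itj aufyr sph prh inuu thtck asyq jyag pch zgon qzaow
Hunk 3: at line 6 remove [asyq] add [lhwg] -> 11 lines: itj aufyr sph prh inuu thtck lhwg jyag pch zgon qzaow
Hunk 4: at line 8 remove [pch] add [nowm] -> 11 lines: itj aufyr sph prh inuu thtck lhwg jyag nowm zgon qzaow
Hunk 5: at line 3 remove [prh,inuu] add [ecyp,smxhi] -> 11 lines: itj aufyr sph ecyp smxhi thtck lhwg jyag nowm zgon qzaow
Hunk 6: at line 4 remove [thtck,lhwg] add [oanth,zfg] -> 11 lines: itj aufyr sph ecyp smxhi oanth zfg jyag nowm zgon qzaow
Final line count: 11

Answer: 11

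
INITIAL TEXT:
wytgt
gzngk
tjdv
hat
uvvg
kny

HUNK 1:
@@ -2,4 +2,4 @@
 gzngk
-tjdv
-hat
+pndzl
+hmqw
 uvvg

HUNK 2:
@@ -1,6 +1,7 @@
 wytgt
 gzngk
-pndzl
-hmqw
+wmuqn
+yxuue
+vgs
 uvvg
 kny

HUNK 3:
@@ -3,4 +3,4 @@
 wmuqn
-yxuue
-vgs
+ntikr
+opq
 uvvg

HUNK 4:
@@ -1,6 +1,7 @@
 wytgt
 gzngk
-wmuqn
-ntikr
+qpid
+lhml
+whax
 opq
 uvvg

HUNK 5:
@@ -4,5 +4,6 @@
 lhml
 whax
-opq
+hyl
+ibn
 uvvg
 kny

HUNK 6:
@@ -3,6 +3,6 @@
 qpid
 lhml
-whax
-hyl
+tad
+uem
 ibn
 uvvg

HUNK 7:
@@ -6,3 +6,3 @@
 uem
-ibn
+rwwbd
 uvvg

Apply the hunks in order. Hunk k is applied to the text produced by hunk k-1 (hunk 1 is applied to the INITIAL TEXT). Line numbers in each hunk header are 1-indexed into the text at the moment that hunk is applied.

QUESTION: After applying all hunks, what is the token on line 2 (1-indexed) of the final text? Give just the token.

Answer: gzngk

Derivation:
Hunk 1: at line 2 remove [tjdv,hat] add [pndzl,hmqw] -> 6 lines: wytgt gzngk pndzl hmqw uvvg kny
Hunk 2: at line 1 remove [pndzl,hmqw] add [wmuqn,yxuue,vgs] -> 7 lines: wytgt gzngk wmuqn yxuue vgs uvvg kny
Hunk 3: at line 3 remove [yxuue,vgs] add [ntikr,opq] -> 7 lines: wytgt gzngk wmuqn ntikr opq uvvg kny
Hunk 4: at line 1 remove [wmuqn,ntikr] add [qpid,lhml,whax] -> 8 lines: wytgt gzngk qpid lhml whax opq uvvg kny
Hunk 5: at line 4 remove [opq] add [hyl,ibn] -> 9 lines: wytgt gzngk qpid lhml whax hyl ibn uvvg kny
Hunk 6: at line 3 remove [whax,hyl] add [tad,uem] -> 9 lines: wytgt gzngk qpid lhml tad uem ibn uvvg kny
Hunk 7: at line 6 remove [ibn] add [rwwbd] -> 9 lines: wytgt gzngk qpid lhml tad uem rwwbd uvvg kny
Final line 2: gzngk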